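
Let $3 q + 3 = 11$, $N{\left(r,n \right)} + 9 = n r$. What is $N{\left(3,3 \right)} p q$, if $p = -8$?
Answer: $0$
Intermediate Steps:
$N{\left(r,n \right)} = -9 + n r$
$q = \frac{8}{3}$ ($q = -1 + \frac{1}{3} \cdot 11 = -1 + \frac{11}{3} = \frac{8}{3} \approx 2.6667$)
$N{\left(3,3 \right)} p q = \left(-9 + 3 \cdot 3\right) \left(-8\right) \frac{8}{3} = \left(-9 + 9\right) \left(-8\right) \frac{8}{3} = 0 \left(-8\right) \frac{8}{3} = 0 \cdot \frac{8}{3} = 0$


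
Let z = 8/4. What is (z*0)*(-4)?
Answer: 0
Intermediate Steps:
z = 2 (z = 8*(¼) = 2)
(z*0)*(-4) = (2*0)*(-4) = 0*(-4) = 0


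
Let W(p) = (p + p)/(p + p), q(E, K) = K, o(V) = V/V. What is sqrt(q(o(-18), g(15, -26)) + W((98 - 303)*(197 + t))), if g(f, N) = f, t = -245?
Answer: 4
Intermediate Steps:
o(V) = 1
W(p) = 1 (W(p) = (2*p)/((2*p)) = (2*p)*(1/(2*p)) = 1)
sqrt(q(o(-18), g(15, -26)) + W((98 - 303)*(197 + t))) = sqrt(15 + 1) = sqrt(16) = 4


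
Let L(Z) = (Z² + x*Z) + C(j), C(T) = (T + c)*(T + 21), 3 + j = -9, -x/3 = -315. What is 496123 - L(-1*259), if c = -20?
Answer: 674085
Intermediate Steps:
x = 945 (x = -3*(-315) = 945)
j = -12 (j = -3 - 9 = -12)
C(T) = (-20 + T)*(21 + T) (C(T) = (T - 20)*(T + 21) = (-20 + T)*(21 + T))
L(Z) = -288 + Z² + 945*Z (L(Z) = (Z² + 945*Z) + (-420 - 12 + (-12)²) = (Z² + 945*Z) + (-420 - 12 + 144) = (Z² + 945*Z) - 288 = -288 + Z² + 945*Z)
496123 - L(-1*259) = 496123 - (-288 + (-1*259)² + 945*(-1*259)) = 496123 - (-288 + (-259)² + 945*(-259)) = 496123 - (-288 + 67081 - 244755) = 496123 - 1*(-177962) = 496123 + 177962 = 674085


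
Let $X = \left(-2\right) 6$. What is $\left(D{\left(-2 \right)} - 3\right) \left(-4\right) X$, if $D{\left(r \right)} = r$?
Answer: $-240$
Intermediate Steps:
$X = -12$
$\left(D{\left(-2 \right)} - 3\right) \left(-4\right) X = \left(-2 - 3\right) \left(-4\right) \left(-12\right) = \left(-5\right) \left(-4\right) \left(-12\right) = 20 \left(-12\right) = -240$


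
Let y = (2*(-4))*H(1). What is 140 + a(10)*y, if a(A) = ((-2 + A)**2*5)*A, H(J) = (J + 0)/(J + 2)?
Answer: -25180/3 ≈ -8393.3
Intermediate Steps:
H(J) = J/(2 + J)
a(A) = 5*A*(-2 + A)**2 (a(A) = (5*(-2 + A)**2)*A = 5*A*(-2 + A)**2)
y = -8/3 (y = (2*(-4))*(1/(2 + 1)) = -8/3 ≈ -2.6667)
140 + a(10)*y = 140 + (5*10*(-2 + 10)**2)*(-8/3) = 140 + (5*10*8**2)*(-8/3) = 140 + (5*10*64)*(-8/3) = 140 + 3200*(-8/3) = 140 - 25600/3 = -25180/3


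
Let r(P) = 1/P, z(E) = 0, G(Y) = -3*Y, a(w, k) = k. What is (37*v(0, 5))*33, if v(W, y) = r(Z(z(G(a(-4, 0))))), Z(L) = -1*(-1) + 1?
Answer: 1221/2 ≈ 610.50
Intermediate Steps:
Z(L) = 2 (Z(L) = 1 + 1 = 2)
v(W, y) = 1/2
(37*v(0, 5))*33 = (37*(1/2))*33 = (37/2)*33 = 1221/2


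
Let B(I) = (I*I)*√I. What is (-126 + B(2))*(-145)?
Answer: 18270 - 580*√2 ≈ 17450.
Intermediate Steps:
B(I) = I^(5/2) (B(I) = I²*√I = I^(5/2))
(-126 + B(2))*(-145) = (-126 + 2^(5/2))*(-145) = (-126 + 4*√2)*(-145) = 18270 - 580*√2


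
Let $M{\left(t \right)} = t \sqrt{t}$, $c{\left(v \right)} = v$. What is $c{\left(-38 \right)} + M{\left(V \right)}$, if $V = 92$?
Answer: $-38 + 184 \sqrt{23} \approx 844.43$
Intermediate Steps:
$M{\left(t \right)} = t^{\frac{3}{2}}$
$c{\left(-38 \right)} + M{\left(V \right)} = -38 + 92^{\frac{3}{2}} = -38 + 184 \sqrt{23}$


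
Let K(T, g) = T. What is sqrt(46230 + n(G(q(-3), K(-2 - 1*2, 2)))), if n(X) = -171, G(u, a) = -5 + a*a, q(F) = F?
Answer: sqrt(46059) ≈ 214.61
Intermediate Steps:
G(u, a) = -5 + a**2
sqrt(46230 + n(G(q(-3), K(-2 - 1*2, 2)))) = sqrt(46230 - 171) = sqrt(46059)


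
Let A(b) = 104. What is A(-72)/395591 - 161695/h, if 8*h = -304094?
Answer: 36553737124/8592632111 ≈ 4.2541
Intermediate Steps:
h = -152047/4 (h = (1/8)*(-304094) = -152047/4 ≈ -38012.)
A(-72)/395591 - 161695/h = 104/395591 - 161695/(-152047/4) = 104*(1/395591) - 161695*(-4/152047) = 104/395591 + 646780/152047 = 36553737124/8592632111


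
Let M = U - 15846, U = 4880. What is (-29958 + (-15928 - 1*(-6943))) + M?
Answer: -49909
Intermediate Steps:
M = -10966 (M = 4880 - 15846 = -10966)
(-29958 + (-15928 - 1*(-6943))) + M = (-29958 + (-15928 - 1*(-6943))) - 10966 = (-29958 + (-15928 + 6943)) - 10966 = (-29958 - 8985) - 10966 = -38943 - 10966 = -49909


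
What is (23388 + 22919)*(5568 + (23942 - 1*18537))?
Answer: 508126711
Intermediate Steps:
(23388 + 22919)*(5568 + (23942 - 1*18537)) = 46307*(5568 + (23942 - 18537)) = 46307*(5568 + 5405) = 46307*10973 = 508126711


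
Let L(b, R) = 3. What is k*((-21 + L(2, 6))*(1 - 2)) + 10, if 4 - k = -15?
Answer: 352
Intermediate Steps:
k = 19 (k = 4 - 1*(-15) = 4 + 15 = 19)
k*((-21 + L(2, 6))*(1 - 2)) + 10 = 19*((-21 + 3)*(1 - 2)) + 10 = 19*(-18*(-1)) + 10 = 19*18 + 10 = 342 + 10 = 352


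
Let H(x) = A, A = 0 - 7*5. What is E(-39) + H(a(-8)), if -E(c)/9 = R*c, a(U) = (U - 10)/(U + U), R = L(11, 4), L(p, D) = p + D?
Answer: 5230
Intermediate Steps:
L(p, D) = D + p
R = 15 (R = 4 + 11 = 15)
a(U) = (-10 + U)/(2*U) (a(U) = (-10 + U)/((2*U)) = (-10 + U)*(1/(2*U)) = (-10 + U)/(2*U))
E(c) = -135*c
A = -35 (A = 0 - 35 = -35)
H(x) = -35
E(-39) + H(a(-8)) = -135*(-39) - 35 = 5265 - 35 = 5230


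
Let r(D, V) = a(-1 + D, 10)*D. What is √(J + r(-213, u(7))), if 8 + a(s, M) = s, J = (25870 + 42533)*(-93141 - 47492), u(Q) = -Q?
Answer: I*√9619671813 ≈ 98080.0*I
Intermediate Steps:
J = -9619719099 (J = 68403*(-140633) = -9619719099)
a(s, M) = -8 + s
r(D, V) = D*(-9 + D) (r(D, V) = (-8 + (-1 + D))*D = (-9 + D)*D = D*(-9 + D))
√(J + r(-213, u(7))) = √(-9619719099 - 213*(-9 - 213)) = √(-9619719099 - 213*(-222)) = √(-9619719099 + 47286) = √(-9619671813) = I*√9619671813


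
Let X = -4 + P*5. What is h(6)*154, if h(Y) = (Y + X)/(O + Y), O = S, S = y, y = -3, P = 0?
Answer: 308/3 ≈ 102.67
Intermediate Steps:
S = -3
X = -4 (X = -4 + 0*5 = -4 + 0 = -4)
O = -3
h(Y) = (-4 + Y)/(-3 + Y) (h(Y) = (Y - 4)/(-3 + Y) = (-4 + Y)/(-3 + Y))
h(6)*154 = ((-4 + 6)/(-3 + 6))*154 = (2/3)*154 = ((⅓)*2)*154 = (⅔)*154 = 308/3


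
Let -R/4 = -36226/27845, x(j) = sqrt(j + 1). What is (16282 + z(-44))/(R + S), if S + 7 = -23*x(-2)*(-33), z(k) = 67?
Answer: -22766902866955/446663462366146 - 9621159493726275*I/446663462366146 ≈ -0.050971 - 21.54*I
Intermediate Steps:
x(j) = sqrt(1 + j)
R = 144904/27845 (R = -(-144904)/27845 = -4*(-36226/27845) = 144904/27845 ≈ 5.2039)
S = -7 + 759*I (S = -7 - 23*sqrt(1 - 2)*(-33) = -7 - 23*I*(-33) = -7 + 759*I ≈ -7.0 + 759.0*I)
(16282 + z(-44))/(R + S) = (16282 + 67)/(144904/27845 + (-7 + 759*I)) = 16349/(-50011/27845 + 759*I) = 16349*(775344025*(-50011/27845 - 759*I)/446663462366146) = 12676099464725*(-50011/27845 - 759*I)/446663462366146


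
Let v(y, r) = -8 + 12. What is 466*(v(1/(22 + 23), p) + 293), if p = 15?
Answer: 138402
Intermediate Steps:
v(y, r) = 4
466*(v(1/(22 + 23), p) + 293) = 466*(4 + 293) = 466*297 = 138402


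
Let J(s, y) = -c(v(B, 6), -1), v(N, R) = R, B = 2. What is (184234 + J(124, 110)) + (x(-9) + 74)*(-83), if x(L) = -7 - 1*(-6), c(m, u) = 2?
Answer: 178173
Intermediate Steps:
x(L) = -1 (x(L) = -7 + 6 = -1)
J(s, y) = -2 (J(s, y) = -1*2 = -2)
(184234 + J(124, 110)) + (x(-9) + 74)*(-83) = (184234 - 2) + (-1 + 74)*(-83) = 184232 + 73*(-83) = 184232 - 6059 = 178173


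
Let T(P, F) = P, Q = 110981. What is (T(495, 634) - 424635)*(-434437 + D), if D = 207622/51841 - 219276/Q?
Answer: 1060122406244890779540/5753366021 ≈ 1.8426e+11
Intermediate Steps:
D = 11674610066/5753366021 (D = 207622/51841 - 219276/110981 = 11674610066/5753366021 ≈ 2.0292)
(T(495, 634) - 424635)*(-434437 + D) = (495 - 424635)*(-434437 + 11674610066/5753366021) = -424140*(-2499463399455111/5753366021) = 1060122406244890779540/5753366021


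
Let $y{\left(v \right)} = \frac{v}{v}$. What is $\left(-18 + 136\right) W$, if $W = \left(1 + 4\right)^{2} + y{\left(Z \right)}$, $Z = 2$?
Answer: $3068$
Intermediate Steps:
$y{\left(v \right)} = 1$
$W = 26$ ($W = \left(1 + 4\right)^{2} + 1 = 5^{2} + 1 = 25 + 1 = 26$)
$\left(-18 + 136\right) W = \left(-18 + 136\right) 26 = 118 \cdot 26 = 3068$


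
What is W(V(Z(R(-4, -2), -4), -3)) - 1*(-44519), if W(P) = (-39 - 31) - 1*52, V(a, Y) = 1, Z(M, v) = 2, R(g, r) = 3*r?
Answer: 44397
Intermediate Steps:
W(P) = -122 (W(P) = -70 - 52 = -122)
W(V(Z(R(-4, -2), -4), -3)) - 1*(-44519) = -122 - 1*(-44519) = -122 + 44519 = 44397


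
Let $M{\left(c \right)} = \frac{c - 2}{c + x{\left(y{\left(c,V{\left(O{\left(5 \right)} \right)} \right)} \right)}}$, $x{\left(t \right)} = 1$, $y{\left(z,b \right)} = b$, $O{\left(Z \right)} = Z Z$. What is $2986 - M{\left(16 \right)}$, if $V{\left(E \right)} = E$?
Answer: $\frac{50748}{17} \approx 2985.2$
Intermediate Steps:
$O{\left(Z \right)} = Z^{2}$
$M{\left(c \right)} = \frac{-2 + c}{1 + c}$ ($M{\left(c \right)} = \frac{c - 2}{c + 1} = \frac{-2 + c}{1 + c}$)
$2986 - M{\left(16 \right)} = 2986 - \frac{-2 + 16}{1 + 16} = 2986 - \frac{1}{17} \cdot 14 = 2986 - \frac{14}{17} = \frac{50748}{17}$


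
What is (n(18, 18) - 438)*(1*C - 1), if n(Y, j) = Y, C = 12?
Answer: -4620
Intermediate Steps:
(n(18, 18) - 438)*(1*C - 1) = (18 - 438)*(1*12 - 1) = -420*(12 - 1) = -420*11 = -4620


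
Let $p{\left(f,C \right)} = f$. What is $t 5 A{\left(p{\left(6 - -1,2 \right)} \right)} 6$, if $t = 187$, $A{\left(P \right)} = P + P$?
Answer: $78540$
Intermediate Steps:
$A{\left(P \right)} = 2 P$
$t 5 A{\left(p{\left(6 - -1,2 \right)} \right)} 6 = 187 \cdot 5 \cdot 2 \left(6 - -1\right) 6 = 187 \cdot 5 \cdot 2 \left(6 + 1\right) 6 = 187 \cdot 5 \cdot 2 \cdot 7 \cdot 6 = 187 \cdot 5 \cdot 14 \cdot 6 = 187 \cdot 70 \cdot 6 = 187 \cdot 420 = 78540$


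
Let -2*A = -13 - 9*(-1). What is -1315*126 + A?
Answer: -165688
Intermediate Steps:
A = 2 (A = -(-13 - 9*(-1))/2 = -(-13 + 9)/2 = -½*(-4) = 2)
-1315*126 + A = -1315*126 + 2 = -165690 + 2 = -165688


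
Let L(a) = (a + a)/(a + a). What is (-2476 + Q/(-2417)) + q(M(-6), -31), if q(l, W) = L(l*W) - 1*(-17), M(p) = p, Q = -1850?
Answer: -5939136/2417 ≈ -2457.2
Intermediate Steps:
L(a) = 1 (L(a) = (2*a)/((2*a)) = (2*a)*(1/(2*a)) = 1)
q(l, W) = 18 (q(l, W) = 1 - 1*(-17) = 1 + 17 = 18)
(-2476 + Q/(-2417)) + q(M(-6), -31) = (-2476 - 1850/(-2417)) + 18 = (-2476 - 1850*(-1/2417)) + 18 = (-2476 + 1850/2417) + 18 = -5982642/2417 + 18 = -5939136/2417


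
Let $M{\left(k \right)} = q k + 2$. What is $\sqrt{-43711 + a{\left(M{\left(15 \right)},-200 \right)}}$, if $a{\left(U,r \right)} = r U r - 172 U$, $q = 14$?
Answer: $35 \sqrt{6857} \approx 2898.2$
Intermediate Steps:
$M{\left(k \right)} = 2 + 14 k$ ($M{\left(k \right)} = 14 k + 2 = 2 + 14 k$)
$a{\left(U,r \right)} = - 172 U + U r^{2}$ ($a{\left(U,r \right)} = U r r - 172 U = U r^{2} - 172 U = - 172 U + U r^{2}$)
$\sqrt{-43711 + a{\left(M{\left(15 \right)},-200 \right)}} = \sqrt{-43711 + \left(2 + 14 \cdot 15\right) \left(-172 + \left(-200\right)^{2}\right)} = \sqrt{-43711 + \left(2 + 210\right) \left(-172 + 40000\right)} = \sqrt{-43711 + 212 \cdot 39828} = \sqrt{-43711 + 8443536} = \sqrt{8399825} = 35 \sqrt{6857}$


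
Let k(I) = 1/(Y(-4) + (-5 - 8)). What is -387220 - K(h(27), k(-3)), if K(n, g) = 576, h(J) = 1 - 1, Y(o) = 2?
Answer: -387796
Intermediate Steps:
k(I) = -1/11 (k(I) = 1/(2 + (-5 - 8)) = 1/(2 - 13) = 1/(-11) = -1/11)
h(J) = 0
-387220 - K(h(27), k(-3)) = -387220 - 1*576 = -387220 - 576 = -387796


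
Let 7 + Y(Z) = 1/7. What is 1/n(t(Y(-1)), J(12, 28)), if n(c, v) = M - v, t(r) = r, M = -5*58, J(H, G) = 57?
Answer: -1/347 ≈ -0.0028818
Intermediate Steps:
Y(Z) = -48/7 (Y(Z) = -7 + 1/7 = -48/7)
M = -290
n(c, v) = -290 - v
1/n(t(Y(-1)), J(12, 28)) = 1/(-290 - 1*57) = 1/(-290 - 57) = 1/(-347) = -1/347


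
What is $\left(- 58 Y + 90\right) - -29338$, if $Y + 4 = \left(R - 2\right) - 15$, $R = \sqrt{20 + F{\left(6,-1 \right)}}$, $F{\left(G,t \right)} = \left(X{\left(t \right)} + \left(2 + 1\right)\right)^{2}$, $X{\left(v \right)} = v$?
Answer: $30646 - 116 \sqrt{6} \approx 30362.0$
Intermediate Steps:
$F{\left(G,t \right)} = \left(3 + t\right)^{2}$ ($F{\left(G,t \right)} = \left(t + \left(2 + 1\right)\right)^{2} = \left(t + 3\right)^{2} = \left(3 + t\right)^{2}$)
$R = 2 \sqrt{6}$ ($R = \sqrt{20 + \left(3 - 1\right)^{2}} = \sqrt{20 + 2^{2}} = \sqrt{20 + 4} = \sqrt{24} = 2 \sqrt{6} \approx 4.899$)
$Y = -21 + 2 \sqrt{6}$ ($Y = -4 - \left(17 - 2 \sqrt{6}\right) = -21 + 2 \sqrt{6} \approx -16.101$)
$\left(- 58 Y + 90\right) - -29338 = \left(- 58 \left(-21 + 2 \sqrt{6}\right) + 90\right) - -29338 = \left(\left(1218 - 116 \sqrt{6}\right) + 90\right) + 29338 = \left(1308 - 116 \sqrt{6}\right) + 29338 = 30646 - 116 \sqrt{6}$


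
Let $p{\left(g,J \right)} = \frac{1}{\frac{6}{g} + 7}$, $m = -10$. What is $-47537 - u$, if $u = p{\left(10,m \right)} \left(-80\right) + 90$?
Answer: $- \frac{904713}{19} \approx -47617.0$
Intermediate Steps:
$p{\left(g,J \right)} = \frac{1}{7 + \frac{6}{g}}$
$u = \frac{1510}{19}$ ($u = \frac{10}{6 + 7 \cdot 10} \left(-80\right) + 90 = \frac{10}{6 + 70} \left(-80\right) + 90 = \frac{10}{76} \left(-80\right) + 90 = 10 \cdot \frac{1}{76} \left(-80\right) + 90 = \frac{5}{38} \left(-80\right) + 90 = - \frac{200}{19} + 90 = \frac{1510}{19} \approx 79.474$)
$-47537 - u = -47537 - \frac{1510}{19} = - \frac{904713}{19}$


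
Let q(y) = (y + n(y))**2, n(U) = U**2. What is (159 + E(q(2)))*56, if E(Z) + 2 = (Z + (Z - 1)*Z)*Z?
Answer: 2621528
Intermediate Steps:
q(y) = (y + y**2)**2
E(Z) = -2 + Z*(Z + Z*(-1 + Z)) (E(Z) = -2 + (Z + (Z - 1)*Z)*Z = -2 + (Z + (-1 + Z)*Z)*Z = -2 + (Z + Z*(-1 + Z))*Z = -2 + Z*(Z + Z*(-1 + Z)))
(159 + E(q(2)))*56 = (159 + (-2 + (2**2*(1 + 2)**2)**3))*56 = (159 + (-2 + (4*3**2)**3))*56 = (159 + (-2 + (4*9)**3))*56 = (159 + (-2 + 36**3))*56 = (159 + (-2 + 46656))*56 = (159 + 46654)*56 = 46813*56 = 2621528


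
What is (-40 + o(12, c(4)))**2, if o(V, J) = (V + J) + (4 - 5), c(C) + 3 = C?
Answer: 784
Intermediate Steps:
c(C) = -3 + C
o(V, J) = -1 + J + V (o(V, J) = (J + V) - 1 = -1 + J + V)
(-40 + o(12, c(4)))**2 = (-40 + (-1 + (-3 + 4) + 12))**2 = (-40 + (-1 + 1 + 12))**2 = (-40 + 12)**2 = (-28)**2 = 784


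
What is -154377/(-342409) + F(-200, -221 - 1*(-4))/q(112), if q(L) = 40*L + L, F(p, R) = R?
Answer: 90656633/224620304 ≈ 0.40360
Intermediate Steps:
q(L) = 41*L
-154377/(-342409) + F(-200, -221 - 1*(-4))/q(112) = -154377/(-342409) + (-221 - 1*(-4))/((41*112)) = -154377*(-1/342409) + (-221 + 4)/4592 = 154377/342409 - 217*1/4592 = 154377/342409 - 31/656 = 90656633/224620304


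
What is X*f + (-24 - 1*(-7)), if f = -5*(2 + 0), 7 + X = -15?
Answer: 203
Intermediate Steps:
X = -22 (X = -7 - 15 = -22)
f = -10 (f = -5*2 = -10)
X*f + (-24 - 1*(-7)) = -22*(-10) + (-24 - 1*(-7)) = 220 + (-24 + 7) = 220 - 17 = 203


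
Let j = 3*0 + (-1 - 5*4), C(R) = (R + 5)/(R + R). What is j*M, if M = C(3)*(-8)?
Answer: 224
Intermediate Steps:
C(R) = (5 + R)/(2*R) (C(R) = (5 + R)/((2*R)) = (5 + R)*(1/(2*R)) = (5 + R)/(2*R))
M = -32/3 (M = ((½)*(5 + 3)/3)*(-8) = ((½)*(⅓)*8)*(-8) = (4/3)*(-8) = -32/3 ≈ -10.667)
j = -21 (j = 0 + (-1 - 20) = 0 - 21 = -21)
j*M = -21*(-32/3) = 224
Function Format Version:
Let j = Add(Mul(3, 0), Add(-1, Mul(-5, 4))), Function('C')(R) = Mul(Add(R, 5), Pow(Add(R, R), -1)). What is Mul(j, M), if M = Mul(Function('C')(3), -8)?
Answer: 224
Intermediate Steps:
Function('C')(R) = Mul(Rational(1, 2), Pow(R, -1), Add(5, R)) (Function('C')(R) = Mul(Add(5, R), Pow(Mul(2, R), -1)) = Mul(Add(5, R), Mul(Rational(1, 2), Pow(R, -1))) = Mul(Rational(1, 2), Pow(R, -1), Add(5, R)))
M = Rational(-32, 3) (M = Mul(Mul(Rational(1, 2), Pow(3, -1), Add(5, 3)), -8) = Mul(Mul(Rational(1, 2), Rational(1, 3), 8), -8) = Mul(Rational(4, 3), -8) = Rational(-32, 3) ≈ -10.667)
j = -21 (j = Add(0, Add(-1, -20)) = Add(0, -21) = -21)
Mul(j, M) = Mul(-21, Rational(-32, 3)) = 224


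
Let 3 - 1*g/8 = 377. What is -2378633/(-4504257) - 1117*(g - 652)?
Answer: 18333895850069/4504257 ≈ 4.0703e+6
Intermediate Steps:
g = -2992 (g = 24 - 8*377 = 24 - 3016 = -2992)
-2378633/(-4504257) - 1117*(g - 652) = -2378633/(-4504257) - 1117*(-2992 - 652) = -2378633*(-1/4504257) - 1117*(-3644) = 2378633/4504257 + 4070348 = 18333895850069/4504257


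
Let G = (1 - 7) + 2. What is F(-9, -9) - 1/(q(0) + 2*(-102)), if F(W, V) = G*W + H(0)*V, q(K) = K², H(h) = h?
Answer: 7345/204 ≈ 36.005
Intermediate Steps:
G = -4 (G = -6 + 2 = -4)
F(W, V) = -4*W (F(W, V) = -4*W + 0*V = -4*W + 0 = -4*W)
F(-9, -9) - 1/(q(0) + 2*(-102)) = -4*(-9) - 1/(0² + 2*(-102)) = 36 - 1/(0 - 204) = 36 - 1/(-204) = 36 - 1*(-1/204) = 36 + 1/204 = 7345/204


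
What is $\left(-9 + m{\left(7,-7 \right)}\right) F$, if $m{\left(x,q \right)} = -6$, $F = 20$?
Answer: $-300$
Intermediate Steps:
$\left(-9 + m{\left(7,-7 \right)}\right) F = \left(-9 - 6\right) 20 = \left(-15\right) 20 = -300$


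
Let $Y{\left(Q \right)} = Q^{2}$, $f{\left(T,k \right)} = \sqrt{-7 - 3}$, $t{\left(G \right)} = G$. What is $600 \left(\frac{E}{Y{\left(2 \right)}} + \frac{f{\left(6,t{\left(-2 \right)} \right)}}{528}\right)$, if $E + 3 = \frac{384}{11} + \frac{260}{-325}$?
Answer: $\frac{51330}{11} + \frac{25 i \sqrt{10}}{22} \approx 4666.4 + 3.5935 i$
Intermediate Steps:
$f{\left(T,k \right)} = i \sqrt{10}$ ($f{\left(T,k \right)} = \sqrt{-10} = i \sqrt{10}$)
$E = \frac{1711}{55}$ ($E = -3 + \left(\frac{384}{11} + \frac{260}{-325}\right) = -3 + \left(384 \cdot \frac{1}{11} + 260 \left(- \frac{1}{325}\right)\right) = -3 + \left(\frac{384}{11} - \frac{4}{5}\right) = -3 + \frac{1876}{55} = \frac{1711}{55} \approx 31.109$)
$600 \left(\frac{E}{Y{\left(2 \right)}} + \frac{f{\left(6,t{\left(-2 \right)} \right)}}{528}\right) = 600 \left(\frac{1711}{55 \cdot 2^{2}} + \frac{i \sqrt{10}}{528}\right) = 600 \left(\frac{1711}{55 \cdot 4} + i \sqrt{10} \cdot \frac{1}{528}\right) = 600 \left(\frac{1711}{55} \cdot \frac{1}{4} + \frac{i \sqrt{10}}{528}\right) = 600 \left(\frac{1711}{220} + \frac{i \sqrt{10}}{528}\right) = \frac{51330}{11} + \frac{25 i \sqrt{10}}{22}$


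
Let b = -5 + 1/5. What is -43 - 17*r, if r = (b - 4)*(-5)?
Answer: -791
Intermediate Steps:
b = -24/5 (b = -5 + 1*(⅕) = -5 + ⅕ = -24/5 ≈ -4.8000)
r = 44 (r = (-24/5 - 4)*(-5) = -44/5*(-5) = 44)
-43 - 17*r = -43 - 17*44 = -43 - 748 = -791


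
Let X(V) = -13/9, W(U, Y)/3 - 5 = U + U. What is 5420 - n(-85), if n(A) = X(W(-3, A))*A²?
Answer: 142705/9 ≈ 15856.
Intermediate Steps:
W(U, Y) = 15 + 6*U (W(U, Y) = 15 + 3*(U + U) = 15 + 3*(2*U) = 15 + 6*U)
X(V) = -13/9 (X(V) = -13*⅑ = -13/9)
n(A) = -13*A²/9
5420 - n(-85) = 5420 - (-13)*(-85)²/9 = 5420 - (-13)*7225/9 = 5420 - 1*(-93925/9) = 5420 + 93925/9 = 142705/9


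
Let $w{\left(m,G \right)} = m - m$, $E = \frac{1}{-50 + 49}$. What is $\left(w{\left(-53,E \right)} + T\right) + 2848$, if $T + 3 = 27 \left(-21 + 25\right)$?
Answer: $2953$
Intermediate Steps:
$E = -1$ ($E = \frac{1}{-1} = -1$)
$w{\left(m,G \right)} = 0$
$T = 105$ ($T = -3 + 27 \left(-21 + 25\right) = -3 + 27 \cdot 4 = -3 + 108 = 105$)
$\left(w{\left(-53,E \right)} + T\right) + 2848 = \left(0 + 105\right) + 2848 = 105 + 2848 = 2953$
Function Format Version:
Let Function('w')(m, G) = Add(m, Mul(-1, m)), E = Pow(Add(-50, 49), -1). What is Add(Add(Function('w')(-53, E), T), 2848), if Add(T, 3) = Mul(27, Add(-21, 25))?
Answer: 2953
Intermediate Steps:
E = -1 (E = Pow(-1, -1) = -1)
Function('w')(m, G) = 0
T = 105 (T = Add(-3, Mul(27, Add(-21, 25))) = Add(-3, Mul(27, 4)) = Add(-3, 108) = 105)
Add(Add(Function('w')(-53, E), T), 2848) = Add(Add(0, 105), 2848) = Add(105, 2848) = 2953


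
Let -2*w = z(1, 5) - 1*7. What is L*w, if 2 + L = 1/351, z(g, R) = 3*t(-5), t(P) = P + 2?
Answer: -5608/351 ≈ -15.977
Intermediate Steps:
t(P) = 2 + P
z(g, R) = -9 (z(g, R) = 3*(2 - 5) = 3*(-3) = -9)
w = 8 (w = -(-9 - 1*7)/2 = -(-9 - 7)/2 = -½*(-16) = 8)
L = -701/351 (L = -2 + 1/351 = -701/351 ≈ -1.9972)
L*w = -701/351*8 = -5608/351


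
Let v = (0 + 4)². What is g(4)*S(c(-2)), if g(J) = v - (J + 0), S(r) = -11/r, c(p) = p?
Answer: 66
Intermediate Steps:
v = 16 (v = 4² = 16)
g(J) = 16 - J (g(J) = 16 - (J + 0) = 16 - J)
g(4)*S(c(-2)) = (16 - 1*4)*(-11/(-2)) = (16 - 4)*(-11*(-½)) = 12*(11/2) = 66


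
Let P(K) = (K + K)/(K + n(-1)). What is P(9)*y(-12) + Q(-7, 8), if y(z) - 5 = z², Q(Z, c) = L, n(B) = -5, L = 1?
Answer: 1343/2 ≈ 671.50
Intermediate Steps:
Q(Z, c) = 1
y(z) = 5 + z²
P(K) = 2*K/(-5 + K) (P(K) = (K + K)/(K - 5) = (2*K)/(-5 + K) = 2*K/(-5 + K))
P(9)*y(-12) + Q(-7, 8) = (2*9/(-5 + 9))*(5 + (-12)²) + 1 = (2*9/4)*(5 + 144) + 1 = (2*9*(¼))*149 + 1 = (9/2)*149 + 1 = 1341/2 + 1 = 1343/2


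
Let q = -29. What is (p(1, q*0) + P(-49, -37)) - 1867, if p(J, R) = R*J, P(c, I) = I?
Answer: -1904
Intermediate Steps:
p(J, R) = J*R
(p(1, q*0) + P(-49, -37)) - 1867 = (1*(-29*0) - 37) - 1867 = (1*0 - 37) - 1867 = (0 - 37) - 1867 = -37 - 1867 = -1904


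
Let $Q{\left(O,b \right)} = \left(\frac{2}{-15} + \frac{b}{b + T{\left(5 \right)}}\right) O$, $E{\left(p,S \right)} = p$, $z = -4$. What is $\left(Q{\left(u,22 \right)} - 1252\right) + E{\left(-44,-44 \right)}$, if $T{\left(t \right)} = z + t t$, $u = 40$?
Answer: $- \frac{165232}{129} \approx -1280.9$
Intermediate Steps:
$T{\left(t \right)} = -4 + t^{2}$ ($T{\left(t \right)} = -4 + t t = -4 + t^{2}$)
$Q{\left(O,b \right)} = O \left(- \frac{2}{15} + \frac{b}{21 + b}\right)$ ($Q{\left(O,b \right)} = \left(\frac{2}{-15} + \frac{b}{b - \left(4 - 5^{2}\right)}\right) O = \left(2 \left(- \frac{1}{15}\right) + \frac{b}{b + \left(-4 + 25\right)}\right) O = \left(- \frac{2}{15} + \frac{b}{b + 21}\right) O = \left(- \frac{2}{15} + \frac{b}{21 + b}\right) O = O \left(- \frac{2}{15} + \frac{b}{21 + b}\right)$)
$\left(Q{\left(u,22 \right)} - 1252\right) + E{\left(-44,-44 \right)} = \left(\frac{1}{15} \cdot 40 \frac{1}{21 + 22} \left(-42 + 13 \cdot 22\right) - 1252\right) - 44 = \left(\frac{1}{15} \cdot 40 \cdot \frac{1}{43} \left(-42 + 286\right) - 1252\right) - 44 = \left(\frac{1}{15} \cdot 40 \cdot \frac{1}{43} \cdot 244 - 1252\right) - 44 = \left(\frac{1952}{129} - 1252\right) - 44 = - \frac{159556}{129} - 44 = - \frac{165232}{129}$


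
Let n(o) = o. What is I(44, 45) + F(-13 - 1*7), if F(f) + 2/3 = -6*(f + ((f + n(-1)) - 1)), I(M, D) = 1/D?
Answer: 11311/45 ≈ 251.36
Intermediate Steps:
F(f) = 34/3 - 12*f (F(f) = -⅔ - 6*(f + ((f - 1) - 1)) = -⅔ - 6*(f + ((-1 + f) - 1)) = -⅔ - 6*(f + (-2 + f)) = -⅔ - 6*(-2 + 2*f) = -⅔ + (12 - 12*f) = 34/3 - 12*f)
I(44, 45) + F(-13 - 1*7) = 1/45 + (34/3 - 12*(-13 - 1*7)) = 1/45 + (34/3 - 12*(-13 - 7)) = 1/45 + (34/3 - 12*(-20)) = 1/45 + (34/3 + 240) = 1/45 + 754/3 = 11311/45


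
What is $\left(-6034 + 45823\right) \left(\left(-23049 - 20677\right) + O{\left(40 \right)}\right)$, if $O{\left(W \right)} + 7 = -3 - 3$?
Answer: $-1740331071$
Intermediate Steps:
$O{\left(W \right)} = -13$ ($O{\left(W \right)} = -7 - 6 = -13$)
$\left(-6034 + 45823\right) \left(\left(-23049 - 20677\right) + O{\left(40 \right)}\right) = \left(-6034 + 45823\right) \left(\left(-23049 - 20677\right) - 13\right) = 39789 \left(\left(-23049 - 20677\right) - 13\right) = 39789 \left(-43726 - 13\right) = 39789 \left(-43739\right) = -1740331071$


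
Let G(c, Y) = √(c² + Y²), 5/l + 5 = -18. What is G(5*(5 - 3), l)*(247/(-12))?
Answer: -1235*√2117/276 ≈ -205.88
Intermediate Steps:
l = -5/23 (l = 5/(-5 - 18) = 5/(-23) = 5*(-1/23) = -5/23 ≈ -0.21739)
G(c, Y) = √(Y² + c²)
G(5*(5 - 3), l)*(247/(-12)) = √((-5/23)² + (5*(5 - 3))²)*(247/(-12)) = √(25/529 + (5*2)²)*(247*(-1/12)) = √(25/529 + 10²)*(-247/12) = √(25/529 + 100)*(-247/12) = √(52925/529)*(-247/12) = (5*√2117/23)*(-247/12) = -1235*√2117/276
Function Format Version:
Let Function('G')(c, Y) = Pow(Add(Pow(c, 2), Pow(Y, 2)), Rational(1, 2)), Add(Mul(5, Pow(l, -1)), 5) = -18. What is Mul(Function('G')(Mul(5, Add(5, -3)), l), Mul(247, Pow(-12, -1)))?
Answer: Mul(Rational(-1235, 276), Pow(2117, Rational(1, 2))) ≈ -205.88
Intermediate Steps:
l = Rational(-5, 23) (l = Mul(5, Pow(Add(-5, -18), -1)) = Mul(5, Pow(-23, -1)) = Mul(5, Rational(-1, 23)) = Rational(-5, 23) ≈ -0.21739)
Function('G')(c, Y) = Pow(Add(Pow(Y, 2), Pow(c, 2)), Rational(1, 2))
Mul(Function('G')(Mul(5, Add(5, -3)), l), Mul(247, Pow(-12, -1))) = Mul(Pow(Add(Pow(Rational(-5, 23), 2), Pow(Mul(5, Add(5, -3)), 2)), Rational(1, 2)), Mul(247, Pow(-12, -1))) = Mul(Pow(Add(Rational(25, 529), Pow(Mul(5, 2), 2)), Rational(1, 2)), Mul(247, Rational(-1, 12))) = Mul(Pow(Add(Rational(25, 529), Pow(10, 2)), Rational(1, 2)), Rational(-247, 12)) = Mul(Pow(Add(Rational(25, 529), 100), Rational(1, 2)), Rational(-247, 12)) = Mul(Pow(Rational(52925, 529), Rational(1, 2)), Rational(-247, 12)) = Mul(Mul(Rational(5, 23), Pow(2117, Rational(1, 2))), Rational(-247, 12)) = Mul(Rational(-1235, 276), Pow(2117, Rational(1, 2)))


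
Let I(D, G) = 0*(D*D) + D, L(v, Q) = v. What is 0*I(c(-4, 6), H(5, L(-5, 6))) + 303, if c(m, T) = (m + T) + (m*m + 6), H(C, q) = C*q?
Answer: 303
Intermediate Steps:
c(m, T) = 6 + T + m + m² (c(m, T) = (T + m) + (m² + 6) = (T + m) + (6 + m²) = 6 + T + m + m²)
I(D, G) = D (I(D, G) = 0*D² + D = 0 + D = D)
0*I(c(-4, 6), H(5, L(-5, 6))) + 303 = 0*(6 + 6 - 4 + (-4)²) + 303 = 0*(6 + 6 - 4 + 16) + 303 = 0*24 + 303 = 0 + 303 = 303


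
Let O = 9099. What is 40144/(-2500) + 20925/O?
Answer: -2897757/210625 ≈ -13.758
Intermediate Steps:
40144/(-2500) + 20925/O = 40144/(-2500) + 20925/9099 = 40144*(-1/2500) + 20925*(1/9099) = -10036/625 + 775/337 = -2897757/210625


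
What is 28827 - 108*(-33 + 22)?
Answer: 30015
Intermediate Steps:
28827 - 108*(-33 + 22) = 28827 - 108*(-11) = 28827 - 1*(-1188) = 28827 + 1188 = 30015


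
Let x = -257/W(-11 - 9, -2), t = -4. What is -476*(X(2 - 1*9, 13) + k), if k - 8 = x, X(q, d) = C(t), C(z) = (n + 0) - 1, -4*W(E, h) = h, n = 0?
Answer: 241332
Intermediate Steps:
W(E, h) = -h/4
C(z) = -1 (C(z) = (0 + 0) - 1 = 0 - 1 = -1)
X(q, d) = -1
x = -514 (x = -257/((-¼*(-2))) = -257/½ = -257*2 = -514)
k = -506 (k = 8 - 514 = -506)
-476*(X(2 - 1*9, 13) + k) = -476*(-1 - 506) = -476*(-507) = 241332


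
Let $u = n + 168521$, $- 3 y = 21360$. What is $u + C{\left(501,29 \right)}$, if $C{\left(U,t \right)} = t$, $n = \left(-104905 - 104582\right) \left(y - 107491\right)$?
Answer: $24009683107$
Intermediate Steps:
$y = -7120$ ($y = \left(- \frac{1}{3}\right) 21360 = -7120$)
$n = 24009514557$ ($n = \left(-104905 - 104582\right) \left(-7120 - 107491\right) = \left(-209487\right) \left(-114611\right) = 24009514557$)
$u = 24009683078$ ($u = 24009514557 + 168521 = 24009683078$)
$u + C{\left(501,29 \right)} = 24009683078 + 29 = 24009683107$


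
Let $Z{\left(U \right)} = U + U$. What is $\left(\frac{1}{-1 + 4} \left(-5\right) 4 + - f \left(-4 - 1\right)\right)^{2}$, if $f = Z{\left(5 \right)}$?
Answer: $\frac{16900}{9} \approx 1877.8$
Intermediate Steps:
$Z{\left(U \right)} = 2 U$
$f = 10$ ($f = 2 \cdot 5 = 10$)
$\left(\frac{1}{-1 + 4} \left(-5\right) 4 + - f \left(-4 - 1\right)\right)^{2} = \left(\frac{1}{-1 + 4} \left(-5\right) 4 + \left(-1\right) 10 \left(-4 - 1\right)\right)^{2} = \left(\frac{1}{3} \left(-5\right) 4 - -50\right)^{2} = \left(\frac{1}{3} \left(-5\right) 4 + 50\right)^{2} = \left(\left(- \frac{5}{3}\right) 4 + 50\right)^{2} = \left(- \frac{20}{3} + 50\right)^{2} = \left(\frac{130}{3}\right)^{2} = \frac{16900}{9}$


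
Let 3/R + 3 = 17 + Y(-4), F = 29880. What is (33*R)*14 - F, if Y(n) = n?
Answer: -148707/5 ≈ -29741.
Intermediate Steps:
R = 3/10 (R = 3/(-3 + (17 - 4)) = 3/(-3 + 13) = 3/10 ≈ 0.30000)
(33*R)*14 - F = (33*(3/10))*14 - 1*29880 = (99/10)*14 - 29880 = 693/5 - 29880 = -148707/5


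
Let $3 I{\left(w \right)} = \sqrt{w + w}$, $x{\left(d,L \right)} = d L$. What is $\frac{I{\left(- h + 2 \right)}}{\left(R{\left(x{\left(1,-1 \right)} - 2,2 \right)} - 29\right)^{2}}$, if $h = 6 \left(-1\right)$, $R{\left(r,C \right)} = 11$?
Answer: $\frac{1}{243} \approx 0.0041152$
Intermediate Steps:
$x{\left(d,L \right)} = L d$
$h = -6$
$I{\left(w \right)} = \frac{\sqrt{2} \sqrt{w}}{3}$ ($I{\left(w \right)} = \frac{\sqrt{w + w}}{3} = \frac{\sqrt{2 w}}{3} = \frac{\sqrt{2} \sqrt{w}}{3}$)
$\frac{I{\left(- h + 2 \right)}}{\left(R{\left(x{\left(1,-1 \right)} - 2,2 \right)} - 29\right)^{2}} = \frac{\frac{1}{3} \sqrt{2} \sqrt{\left(-1\right) \left(-6\right) + 2}}{\left(11 - 29\right)^{2}} = \frac{\frac{1}{3} \sqrt{2} \sqrt{6 + 2}}{\left(-18\right)^{2}} = \frac{\frac{1}{3} \sqrt{2} \sqrt{8}}{324} = \frac{\sqrt{2} \cdot 2 \sqrt{2}}{3} \cdot \frac{1}{324} = \frac{4}{3} \cdot \frac{1}{324} = \frac{1}{243}$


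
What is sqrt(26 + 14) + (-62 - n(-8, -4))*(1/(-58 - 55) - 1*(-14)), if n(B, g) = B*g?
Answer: -148614/113 + 2*sqrt(10) ≈ -1308.8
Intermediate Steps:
sqrt(26 + 14) + (-62 - n(-8, -4))*(1/(-58 - 55) - 1*(-14)) = sqrt(26 + 14) + (-62 - (-8)*(-4))*(1/(-58 - 55) - 1*(-14)) = sqrt(40) + (-62 - 1*32)*(1/(-113) + 14) = 2*sqrt(10) + (-62 - 32)*(-1/113 + 14) = 2*sqrt(10) - 94*1581/113 = 2*sqrt(10) - 148614/113 = -148614/113 + 2*sqrt(10)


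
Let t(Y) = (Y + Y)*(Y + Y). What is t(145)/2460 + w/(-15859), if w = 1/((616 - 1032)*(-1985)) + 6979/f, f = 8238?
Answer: 25202536064175467/737197807297120 ≈ 34.187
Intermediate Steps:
t(Y) = 4*Y**2 (t(Y) = (2*Y)*(2*Y) = 4*Y**2)
w = 2881493639/3401305440 (w = 1/((616 - 1032)*(-1985)) + 6979/8238 = -1/1985/(-416) + 6979*(1/8238) = -1/416*(-1/1985) + 6979/8238 = 1/825760 + 6979/8238 = 2881493639/3401305440 ≈ 0.84717)
t(145)/2460 + w/(-15859) = (4*145**2)/2460 + (2881493639/3401305440)/(-15859) = (4*21025)*(1/2460) + (2881493639/3401305440)*(-1/15859) = 84100*(1/2460) - 2881493639/53941302972960 = 4205/123 - 2881493639/53941302972960 = 25202536064175467/737197807297120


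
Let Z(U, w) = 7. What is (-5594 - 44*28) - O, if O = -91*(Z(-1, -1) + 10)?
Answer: -5279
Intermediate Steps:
O = -1547 (O = -91*(7 + 10) = -91*17 = -1547)
(-5594 - 44*28) - O = (-5594 - 44*28) - 1*(-1547) = (-5594 - 1*1232) + 1547 = (-5594 - 1232) + 1547 = -6826 + 1547 = -5279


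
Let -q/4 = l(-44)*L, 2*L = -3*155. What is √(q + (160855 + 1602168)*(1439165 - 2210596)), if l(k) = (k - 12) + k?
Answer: I*√1360050688913 ≈ 1.1662e+6*I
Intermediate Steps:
L = -465/2 (L = (-3*155)/2 = (½)*(-465) = -465/2 ≈ -232.50)
l(k) = -12 + 2*k (l(k) = (-12 + k) + k = -12 + 2*k)
q = -93000 (q = -4*(-12 + 2*(-44))*(-465)/2 = -4*(-12 - 88)*(-465)/2 = -(-400)*(-465)/2 = -4*23250 = -93000)
√(q + (160855 + 1602168)*(1439165 - 2210596)) = √(-93000 + (160855 + 1602168)*(1439165 - 2210596)) = √(-93000 + 1763023*(-771431)) = √(-93000 - 1360050595913) = √(-1360050688913) = I*√1360050688913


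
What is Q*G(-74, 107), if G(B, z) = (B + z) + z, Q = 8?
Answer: 1120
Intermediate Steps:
G(B, z) = B + 2*z
Q*G(-74, 107) = 8*(-74 + 2*107) = 8*(-74 + 214) = 8*140 = 1120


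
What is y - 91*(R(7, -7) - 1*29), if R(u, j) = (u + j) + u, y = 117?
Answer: 2119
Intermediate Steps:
R(u, j) = j + 2*u (R(u, j) = (j + u) + u = j + 2*u)
y - 91*(R(7, -7) - 1*29) = 117 - 91*((-7 + 2*7) - 1*29) = 117 - 91*((-7 + 14) - 29) = 117 - 91*(7 - 29) = 117 - 91*(-22) = 117 + 2002 = 2119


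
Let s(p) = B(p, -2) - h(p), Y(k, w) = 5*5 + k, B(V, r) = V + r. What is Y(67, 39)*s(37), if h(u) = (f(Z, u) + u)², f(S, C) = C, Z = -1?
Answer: -500572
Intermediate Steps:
Y(k, w) = 25 + k
h(u) = 4*u² (h(u) = (u + u)² = (2*u)² = 4*u²)
s(p) = -2 + p - 4*p² (s(p) = (p - 2) - 4*p² = (-2 + p) - 4*p² = -2 + p - 4*p²)
Y(67, 39)*s(37) = (25 + 67)*(-2 + 37 - 4*37²) = 92*(-2 + 37 - 4*1369) = 92*(-2 + 37 - 5476) = 92*(-5441) = -500572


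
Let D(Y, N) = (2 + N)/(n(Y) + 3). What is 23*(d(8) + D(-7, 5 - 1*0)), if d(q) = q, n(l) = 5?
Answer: 1633/8 ≈ 204.13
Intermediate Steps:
D(Y, N) = ¼ + N/8 (D(Y, N) = (2 + N)/(5 + 3) = (2 + N)/8 = (2 + N)*(⅛) = ¼ + N/8)
23*(d(8) + D(-7, 5 - 1*0)) = 23*(8 + (¼ + (5 - 1*0)/8)) = 23*(8 + (¼ + (5 + 0)/8)) = 23*(8 + (¼ + (⅛)*5)) = 23*(8 + (¼ + 5/8)) = 23*(8 + 7/8) = 23*(71/8) = 1633/8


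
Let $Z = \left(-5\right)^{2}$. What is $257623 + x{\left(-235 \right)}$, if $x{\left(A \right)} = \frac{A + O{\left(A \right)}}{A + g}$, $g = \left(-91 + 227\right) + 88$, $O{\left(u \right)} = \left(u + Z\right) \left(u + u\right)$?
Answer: $\frac{2735388}{11} \approx 2.4867 \cdot 10^{5}$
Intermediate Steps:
$Z = 25$
$O{\left(u \right)} = 2 u \left(25 + u\right)$ ($O{\left(u \right)} = \left(u + 25\right) \left(u + u\right) = \left(25 + u\right) 2 u = 2 u \left(25 + u\right)$)
$g = 224$ ($g = 136 + 88 = 224$)
$x{\left(A \right)} = \frac{A + 2 A \left(25 + A\right)}{224 + A}$ ($x{\left(A \right)} = \frac{A + 2 A \left(25 + A\right)}{A + 224} = \frac{A + 2 A \left(25 + A\right)}{224 + A}$)
$257623 + x{\left(-235 \right)} = 257623 - \frac{235 \left(51 + 2 \left(-235\right)\right)}{224 - 235} = 257623 - \frac{235 \left(51 - 470\right)}{-11} = 257623 - \left(- \frac{235}{11}\right) \left(-419\right) = 257623 - \frac{98465}{11} = \frac{2735388}{11}$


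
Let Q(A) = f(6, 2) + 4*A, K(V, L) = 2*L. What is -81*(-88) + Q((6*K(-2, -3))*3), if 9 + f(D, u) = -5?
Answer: 6682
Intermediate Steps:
f(D, u) = -14 (f(D, u) = -9 - 5 = -14)
Q(A) = -14 + 4*A
-81*(-88) + Q((6*K(-2, -3))*3) = -81*(-88) + (-14 + 4*((6*(2*(-3)))*3)) = 7128 + (-14 + 4*((6*(-6))*3)) = 7128 + (-14 + 4*(-36*3)) = 7128 + (-14 + 4*(-108)) = 7128 + (-14 - 432) = 7128 - 446 = 6682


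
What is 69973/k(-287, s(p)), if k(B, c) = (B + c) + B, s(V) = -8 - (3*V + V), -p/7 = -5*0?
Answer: -69973/582 ≈ -120.23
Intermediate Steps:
p = 0 (p = -(-35)*0 = -7*0 = 0)
s(V) = -8 - 4*V
k(B, c) = c + 2*B
69973/k(-287, s(p)) = 69973/((-8 - 4*0) + 2*(-287)) = 69973/((-8 + 0) - 574) = 69973/(-8 - 574) = 69973/(-582) = 69973*(-1/582) = -69973/582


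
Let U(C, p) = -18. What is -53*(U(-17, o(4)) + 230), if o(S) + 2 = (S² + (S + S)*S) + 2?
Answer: -11236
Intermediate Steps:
o(S) = 3*S² (o(S) = -2 + ((S² + (S + S)*S) + 2) = -2 + ((S² + (2*S)*S) + 2) = -2 + ((S² + 2*S²) + 2) = -2 + (3*S² + 2) = -2 + (2 + 3*S²) = 3*S²)
-53*(U(-17, o(4)) + 230) = -53*(-18 + 230) = -53*212 = -11236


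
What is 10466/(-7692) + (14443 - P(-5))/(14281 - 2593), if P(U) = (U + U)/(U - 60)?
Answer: -4056085/32465368 ≈ -0.12494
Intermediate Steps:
P(U) = 2*U/(-60 + U) (P(U) = (2*U)/(-60 + U) = 2*U/(-60 + U))
10466/(-7692) + (14443 - P(-5))/(14281 - 2593) = 10466/(-7692) + (14443 - 2*(-5)/(-60 - 5))/(14281 - 2593) = 10466*(-1/7692) + (14443 - 2*(-5)/(-65))/11688 = -5233/3846 + (14443 - 2*(-5)*(-1)/65)*(1/11688) = -5233/3846 + (14443 - 1*2/13)*(1/11688) = -5233/3846 + (14443 - 2/13)*(1/11688) = -5233/3846 + (187757/13)*(1/11688) = -5233/3846 + 187757/151944 = -4056085/32465368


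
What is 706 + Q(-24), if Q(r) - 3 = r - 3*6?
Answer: 667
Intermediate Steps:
Q(r) = -15 + r (Q(r) = 3 + (r - 3*6) = 3 + (r - 18) = 3 + (-18 + r) = -15 + r)
706 + Q(-24) = 706 + (-15 - 24) = 706 - 39 = 667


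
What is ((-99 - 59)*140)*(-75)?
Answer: 1659000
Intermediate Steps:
((-99 - 59)*140)*(-75) = -158*140*(-75) = -22120*(-75) = 1659000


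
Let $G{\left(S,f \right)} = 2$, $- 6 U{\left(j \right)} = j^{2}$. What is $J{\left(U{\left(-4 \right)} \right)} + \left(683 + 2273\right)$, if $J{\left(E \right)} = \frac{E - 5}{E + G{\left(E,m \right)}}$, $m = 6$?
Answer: $\frac{5935}{2} \approx 2967.5$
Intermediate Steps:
$U{\left(j \right)} = - \frac{j^{2}}{6}$
$J{\left(E \right)} = \frac{-5 + E}{2 + E}$ ($J{\left(E \right)} = \frac{E - 5}{E + 2} = \frac{-5 + E}{2 + E}$)
$J{\left(U{\left(-4 \right)} \right)} + \left(683 + 2273\right) = \frac{-5 - \frac{\left(-4\right)^{2}}{6}}{2 - \frac{\left(-4\right)^{2}}{6}} + \left(683 + 2273\right) = \frac{-5 - \frac{8}{3}}{2 - \frac{8}{3}} + 2956 = \frac{1}{- \frac{2}{3}} \left(- \frac{23}{3}\right) + 2956 = \left(- \frac{3}{2}\right) \left(- \frac{23}{3}\right) + 2956 = \frac{23}{2} + 2956 = \frac{5935}{2}$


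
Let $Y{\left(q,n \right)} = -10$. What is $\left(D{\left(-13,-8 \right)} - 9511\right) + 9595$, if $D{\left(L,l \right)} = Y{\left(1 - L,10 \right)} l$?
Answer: $164$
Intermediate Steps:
$D{\left(L,l \right)} = - 10 l$
$\left(D{\left(-13,-8 \right)} - 9511\right) + 9595 = \left(\left(-10\right) \left(-8\right) - 9511\right) + 9595 = \left(80 - 9511\right) + 9595 = -9431 + 9595 = 164$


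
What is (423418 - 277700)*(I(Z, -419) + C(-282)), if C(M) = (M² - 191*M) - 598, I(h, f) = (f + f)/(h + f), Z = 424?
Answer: 96625897236/5 ≈ 1.9325e+10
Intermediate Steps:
I(h, f) = 2*f/(f + h) (I(h, f) = (2*f)/(f + h) = 2*f/(f + h))
C(M) = -598 + M² - 191*M
(423418 - 277700)*(I(Z, -419) + C(-282)) = (423418 - 277700)*(2*(-419)/(-419 + 424) + (-598 + (-282)² - 191*(-282))) = 145718*(2*(-419)/5 + (-598 + 79524 + 53862)) = 145718*(2*(-419)*(⅕) + 132788) = 145718*(-838/5 + 132788) = 145718*(663102/5) = 96625897236/5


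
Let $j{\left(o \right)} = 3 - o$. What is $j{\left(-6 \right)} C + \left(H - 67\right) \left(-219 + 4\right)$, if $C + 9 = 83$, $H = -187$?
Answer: $55276$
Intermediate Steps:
$C = 74$ ($C = -9 + 83 = 74$)
$j{\left(-6 \right)} C + \left(H - 67\right) \left(-219 + 4\right) = \left(3 - -6\right) 74 + \left(-187 - 67\right) \left(-219 + 4\right) = \left(3 + 6\right) 74 - -54610 = 9 \cdot 74 + 54610 = 666 + 54610 = 55276$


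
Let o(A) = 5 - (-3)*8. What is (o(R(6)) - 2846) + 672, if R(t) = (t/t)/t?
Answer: -2145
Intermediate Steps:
R(t) = 1/t
o(A) = 29 (o(A) = 5 - 1*(-24) = 5 + 24 = 29)
(o(R(6)) - 2846) + 672 = (29 - 2846) + 672 = -2817 + 672 = -2145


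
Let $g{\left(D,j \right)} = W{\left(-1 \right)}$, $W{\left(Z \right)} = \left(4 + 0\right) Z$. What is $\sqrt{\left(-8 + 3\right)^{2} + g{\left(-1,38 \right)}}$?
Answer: $\sqrt{21} \approx 4.5826$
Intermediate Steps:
$W{\left(Z \right)} = 4 Z$
$g{\left(D,j \right)} = -4$ ($g{\left(D,j \right)} = 4 \left(-1\right) = -4$)
$\sqrt{\left(-8 + 3\right)^{2} + g{\left(-1,38 \right)}} = \sqrt{\left(-8 + 3\right)^{2} - 4} = \sqrt{\left(-5\right)^{2} - 4} = \sqrt{25 - 4} = \sqrt{21}$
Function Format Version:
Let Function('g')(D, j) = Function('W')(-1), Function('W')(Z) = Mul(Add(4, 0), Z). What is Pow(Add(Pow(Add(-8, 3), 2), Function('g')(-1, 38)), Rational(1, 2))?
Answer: Pow(21, Rational(1, 2)) ≈ 4.5826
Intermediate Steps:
Function('W')(Z) = Mul(4, Z)
Function('g')(D, j) = -4 (Function('g')(D, j) = Mul(4, -1) = -4)
Pow(Add(Pow(Add(-8, 3), 2), Function('g')(-1, 38)), Rational(1, 2)) = Pow(Add(Pow(Add(-8, 3), 2), -4), Rational(1, 2)) = Pow(Add(Pow(-5, 2), -4), Rational(1, 2)) = Pow(Add(25, -4), Rational(1, 2)) = Pow(21, Rational(1, 2))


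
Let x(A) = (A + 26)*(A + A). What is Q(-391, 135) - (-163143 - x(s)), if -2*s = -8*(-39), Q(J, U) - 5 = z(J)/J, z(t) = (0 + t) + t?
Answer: 203710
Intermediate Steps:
z(t) = 2*t (z(t) = t + t = 2*t)
Q(J, U) = 7 (Q(J, U) = 5 + (2*J)/J = 5 + 2 = 7)
s = -156 (s = -(-4)*(-39) = -½*312 = -156)
x(A) = 2*A*(26 + A) (x(A) = (26 + A)*(2*A) = 2*A*(26 + A))
Q(-391, 135) - (-163143 - x(s)) = 7 - (-163143 - 2*(-156)*(26 - 156)) = 7 - (-163143 - 2*(-156)*(-130)) = 7 - (-163143 - 1*40560) = 7 - (-163143 - 40560) = 7 - 1*(-203703) = 7 + 203703 = 203710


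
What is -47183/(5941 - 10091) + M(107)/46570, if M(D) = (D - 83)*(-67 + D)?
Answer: 220129631/19326550 ≈ 11.390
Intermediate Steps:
M(D) = (-83 + D)*(-67 + D)
-47183/(5941 - 10091) + M(107)/46570 = -47183/(5941 - 10091) + (5561 + 107² - 150*107)/46570 = -47183/(-4150) + (5561 + 11449 - 16050)*(1/46570) = -47183*(-1/4150) + 960*(1/46570) = 47183/4150 + 96/4657 = 220129631/19326550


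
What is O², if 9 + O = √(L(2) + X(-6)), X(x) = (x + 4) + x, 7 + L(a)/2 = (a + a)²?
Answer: (9 - √10)² ≈ 34.079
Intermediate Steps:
L(a) = -14 + 8*a² (L(a) = -14 + 2*(a + a)² = -14 + 2*(2*a)² = -14 + 2*(4*a²) = -14 + 8*a²)
X(x) = 4 + 2*x (X(x) = (4 + x) + x = 4 + 2*x)
O = -9 + √10 (O = -9 + √((-14 + 8*2²) + (4 + 2*(-6))) = -9 + √((-14 + 8*4) + (4 - 12)) = -9 + √((-14 + 32) - 8) = -9 + √(18 - 8) = -9 + √10 ≈ -5.8377)
O² = (-9 + √10)²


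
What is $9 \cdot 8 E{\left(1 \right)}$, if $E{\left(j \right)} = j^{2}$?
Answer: $72$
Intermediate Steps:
$9 \cdot 8 E{\left(1 \right)} = 9 \cdot 8 \cdot 1^{2} = 72 \cdot 1 = 72$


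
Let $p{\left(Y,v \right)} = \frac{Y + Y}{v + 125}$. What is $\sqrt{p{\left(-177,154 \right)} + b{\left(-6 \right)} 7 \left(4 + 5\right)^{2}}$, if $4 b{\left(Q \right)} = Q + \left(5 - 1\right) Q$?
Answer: $\frac{i \sqrt{147163386}}{186} \approx 65.221 i$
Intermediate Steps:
$b{\left(Q \right)} = \frac{5 Q}{4}$ ($b{\left(Q \right)} = \frac{Q + \left(5 - 1\right) Q}{4} = \frac{Q + 4 Q}{4} = \frac{5 Q}{4}$)
$p{\left(Y,v \right)} = \frac{2 Y}{125 + v}$
$\sqrt{p{\left(-177,154 \right)} + b{\left(-6 \right)} 7 \left(4 + 5\right)^{2}} = \sqrt{2 \left(-177\right) \frac{1}{125 + 154} + \frac{5}{4} \left(-6\right) 7 \left(4 + 5\right)^{2}} = \sqrt{2 \left(-177\right) \frac{1}{279} + \left(- \frac{15}{2}\right) 7 \cdot 9^{2}} = \sqrt{2 \left(-177\right) \frac{1}{279} - \frac{8505}{2}} = \sqrt{- \frac{118}{93} - \frac{8505}{2}} = \sqrt{- \frac{791201}{186}} = \frac{i \sqrt{147163386}}{186}$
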